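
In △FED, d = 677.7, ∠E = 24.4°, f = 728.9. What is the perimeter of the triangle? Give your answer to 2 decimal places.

1708.03

By the law of cosines, e² = d² + f² − 2·d·f·cos E = 90862, so e ≈ 301.43.
Semiperimeter s = (728.9+301.43+677.7)/2 = 854.02.
Perimeter = 728.9 + 301.43 + 677.7 = 1708.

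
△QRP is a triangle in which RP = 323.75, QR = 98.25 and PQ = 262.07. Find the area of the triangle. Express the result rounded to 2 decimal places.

area ≈ 11041.71

Semiperimeter s = (323.75 + 262.07 + 98.25)/2 = 342.03.
Heron's formula: area = √(342.03·18.285·79.965·243.78) ≈ 11042.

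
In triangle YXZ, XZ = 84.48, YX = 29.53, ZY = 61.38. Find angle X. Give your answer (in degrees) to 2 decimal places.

∠X ≈ 31.78°

By the law of cosines, cos X = (YX² + XZ² − ZY²) / (2·YX·XZ) ≈ 0.85008, so ∠X ≈ 31.78°.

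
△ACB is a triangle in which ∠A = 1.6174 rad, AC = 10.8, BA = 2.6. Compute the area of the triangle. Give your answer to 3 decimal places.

area ≈ 14.025

Area = ½·BA·AC·sin A ≈ 14.025.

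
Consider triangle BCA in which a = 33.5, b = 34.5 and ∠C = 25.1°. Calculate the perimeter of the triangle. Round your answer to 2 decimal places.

82.81

By the law of cosines, c² = a² + b² − 2·a·b·cos C = 219.28, so c ≈ 14.808.
Semiperimeter s = (34.5+14.808+33.5)/2 = 41.404.
Perimeter = 34.5 + 14.808 + 33.5 = 82.808.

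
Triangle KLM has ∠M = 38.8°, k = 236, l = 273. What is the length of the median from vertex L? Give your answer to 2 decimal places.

m_L ≈ 155.30

By the law of cosines, m² = k² + l² − 2·k·l·cos M = 29803, so m ≈ 172.63.
Median from L: ½√(2·m² + 2·k² − l²) ≈ 155.3.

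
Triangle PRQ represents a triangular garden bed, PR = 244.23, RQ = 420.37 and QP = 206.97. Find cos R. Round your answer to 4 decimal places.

cos R ≈ 0.9425

By the law of cosines, cos R = (PR² + RQ² − QP²) / (2·PR·RQ) ≈ 0.94248, so ∠R ≈ 19.53°.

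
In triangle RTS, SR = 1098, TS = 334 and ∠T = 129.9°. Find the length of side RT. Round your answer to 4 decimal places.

853.4396

Law of sines: sin R = TS·sin T/SR ≈ 0.23336.
Since SR ≥ TS, only the acute value applies: ∠R ≈ 13.50°.
Then ∠S = 180° − ∠T − ∠R ≈ 36.60°.
Law of sines gives RT = SR·sin S/sin T ≈ 853.44.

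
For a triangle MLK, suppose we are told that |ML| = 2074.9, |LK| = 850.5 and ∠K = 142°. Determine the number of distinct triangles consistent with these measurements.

|LK|·sin K = 850.5·sin(142°) ≈ 523.6.
Since ∠K is not acute, a triangle exists only if |ML| > |LK|; here |ML| > |LK|, so there is exactly one triangle.

1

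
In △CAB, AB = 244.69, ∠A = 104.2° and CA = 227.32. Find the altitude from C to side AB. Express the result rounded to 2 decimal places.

220.37

By the law of cosines, BC² = CA² + AB² − 2·CA·AB·cos A = 1.3884e+05, so BC ≈ 372.61.
Area = ½·CA·AB·sin A ≈ 26962.
The altitude from C has length 2·area/AB ≈ 220.37.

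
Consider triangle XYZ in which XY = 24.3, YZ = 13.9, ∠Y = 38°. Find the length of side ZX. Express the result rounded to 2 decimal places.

15.85

By the law of cosines, ZX² = XY² + YZ² − 2·XY·YZ·cos Y = 251.37, so ZX ≈ 15.855.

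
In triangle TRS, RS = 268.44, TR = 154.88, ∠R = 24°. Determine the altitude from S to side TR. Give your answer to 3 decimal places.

By the law of cosines, ST² = TR² + RS² − 2·TR·RS·cos R = 20085, so ST ≈ 141.72.
Area = ½·TR·RS·sin R ≈ 8455.2.
The altitude from S has length 2·area/TR ≈ 109.18.

109.184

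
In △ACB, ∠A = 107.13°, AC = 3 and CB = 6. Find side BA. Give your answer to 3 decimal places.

4.387

Law of sines: sin B = AC·sin A/CB ≈ 0.47782.
Since CB ≥ AC, only the acute value applies: ∠B ≈ 28.54°.
Then ∠C = 180° − ∠A − ∠B ≈ 44.33°.
Law of sines gives BA = CB·sin C/sin A ≈ 4.3871.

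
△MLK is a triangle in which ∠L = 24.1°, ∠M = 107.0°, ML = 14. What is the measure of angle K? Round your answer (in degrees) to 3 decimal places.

48.900

The third angle is ∠K = 180° − ∠M − ∠L = 48.90°.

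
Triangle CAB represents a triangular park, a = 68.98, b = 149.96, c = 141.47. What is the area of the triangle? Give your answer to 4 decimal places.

Semiperimeter s = (141.47 + 68.98 + 149.96)/2 = 180.2.
Heron's formula: area = √(180.2·38.735·111.22·30.245) ≈ 4845.8.

area ≈ 4845.7745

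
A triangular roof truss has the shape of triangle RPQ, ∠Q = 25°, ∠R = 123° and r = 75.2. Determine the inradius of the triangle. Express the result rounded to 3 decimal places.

9.402

The third angle is ∠P = 180° − ∠Q − ∠R = 32.00°.
Law of sines: p = r·sin P/sin R ≈ 47.516.
Law of sines: q = r·sin Q/sin R ≈ 37.894.
Area = ½·r·p·sin Q ≈ 755.04.
Semiperimeter s = (75.2+47.516+37.894)/2 = 80.305.
Inradius = area/s = 755.04/80.305 ≈ 9.4022.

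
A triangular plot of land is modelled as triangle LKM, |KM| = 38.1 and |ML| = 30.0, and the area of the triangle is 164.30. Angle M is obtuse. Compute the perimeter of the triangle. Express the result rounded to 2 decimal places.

perimeter ≈ 135.49

From area = ½·|KM|·|ML|·sin M, we get sin M = 2·area/(|KM|·|ML|) ≈ 0.28749.
Taking the obtuse solution, ∠M ≈ 163.29°.
Law of cosines then gives |LK| ≈ 67.388.
Perimeter = 38.1 + 30 + 67.388 = 135.49.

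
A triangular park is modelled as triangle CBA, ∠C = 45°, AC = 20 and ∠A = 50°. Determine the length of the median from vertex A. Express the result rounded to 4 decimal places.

The third angle is ∠B = 180° − ∠A − ∠C = 85.00°.
Law of sines: BA = AC·sin C/sin B ≈ 14.196.
Law of sines: CB = AC·sin A/sin B ≈ 15.379.
Median from A: ½√(2·BA² + 2·AC² − CB²) ≈ 15.545.

15.5446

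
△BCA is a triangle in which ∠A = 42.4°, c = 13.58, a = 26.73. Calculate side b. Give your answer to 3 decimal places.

Law of sines: sin C = c·sin A/a ≈ 0.34257.
Since a ≥ c, only the acute value applies: ∠C ≈ 20.03°.
Then ∠B = 180° − ∠A − ∠C ≈ 117.57°.
Law of sines gives b = a·sin B/sin A ≈ 35.141.

35.141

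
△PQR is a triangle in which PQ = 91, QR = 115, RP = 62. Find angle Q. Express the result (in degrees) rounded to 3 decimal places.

32.450

By the law of cosines, cos Q = (PQ² + QR² − RP²) / (2·PQ·QR) ≈ 0.84386, so ∠Q ≈ 32.45°.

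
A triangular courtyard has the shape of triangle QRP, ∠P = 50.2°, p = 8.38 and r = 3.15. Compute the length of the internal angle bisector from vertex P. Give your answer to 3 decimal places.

4.343

Law of sines: sin R = r·sin P/p ≈ 0.28879.
Since p ≥ r, only the acute value applies: ∠R ≈ 16.79°.
Then ∠Q = 180° − ∠P − ∠R ≈ 113.01°.
Law of sines gives q = p·sin Q/sin P ≈ 10.039.
The bisector from P has length 2·q·r·cos(∠P/2)/(q+r) ≈ 4.3425.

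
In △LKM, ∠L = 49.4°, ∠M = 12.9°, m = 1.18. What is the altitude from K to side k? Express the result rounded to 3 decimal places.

0.896

The third angle is ∠K = 180° − ∠M − ∠L = 117.70°.
Law of sines: l = m·sin L/sin M ≈ 4.0132.
Law of sines: k = m·sin K/sin M ≈ 4.6798.
Area = ½·m·l·sin K ≈ 2.0964.
The altitude from K has length 2·area/k ≈ 0.89594.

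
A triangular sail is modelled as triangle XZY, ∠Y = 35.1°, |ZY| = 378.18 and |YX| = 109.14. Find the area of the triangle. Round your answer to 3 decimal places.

area ≈ 11866.546

Area = ½·|ZY|·|YX|·sin Y ≈ 11867.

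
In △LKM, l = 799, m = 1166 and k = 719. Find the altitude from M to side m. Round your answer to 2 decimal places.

h_M ≈ 484.85

Semiperimeter s = (799 + 719 + 1166)/2 = 1342.
Heron's formula: area = √(1342·543·623·176) ≈ 2.8267e+05.
The altitude from M has length 2·area/m ≈ 484.85.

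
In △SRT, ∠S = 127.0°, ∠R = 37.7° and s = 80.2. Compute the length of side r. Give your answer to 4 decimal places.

The third angle is ∠T = 180° − ∠S − ∠R = 15.30°.
Law of sines: r = s·sin R/sin S ≈ 61.41.

61.4103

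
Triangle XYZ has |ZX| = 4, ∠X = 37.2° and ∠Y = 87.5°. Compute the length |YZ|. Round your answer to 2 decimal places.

The third angle is ∠Z = 180° − ∠X − ∠Y = 55.30°.
Law of sines: |YZ| = |ZX|·sin X/sin Y ≈ 2.4207.

2.42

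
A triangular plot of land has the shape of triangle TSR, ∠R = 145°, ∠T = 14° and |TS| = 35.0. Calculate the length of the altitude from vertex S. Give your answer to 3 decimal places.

h_S ≈ 8.467

The third angle is ∠S = 180° − ∠R − ∠T = 21.00°.
Law of sines: |SR| = |TS|·sin T/sin R ≈ 14.762.
Law of sines: |RT| = |TS|·sin S/sin R ≈ 21.868.
Area = ½·|TS|·|SR|·sin S ≈ 92.58.
The altitude from S has length 2·area/|RT| ≈ 8.4673.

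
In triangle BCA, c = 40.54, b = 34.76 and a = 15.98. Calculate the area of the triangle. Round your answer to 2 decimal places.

274.07

Semiperimeter s = (34.76 + 40.54 + 15.98)/2 = 45.64.
Heron's formula: area = √(45.64·10.88·5.1·29.66) ≈ 274.07.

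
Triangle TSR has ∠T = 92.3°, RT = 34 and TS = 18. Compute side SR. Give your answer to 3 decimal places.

39.104

By the law of cosines, SR² = RT² + TS² − 2·RT·TS·cos T = 1529.1, so SR ≈ 39.104.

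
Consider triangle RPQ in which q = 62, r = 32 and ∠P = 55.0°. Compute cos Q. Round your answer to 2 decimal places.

By the law of cosines, p² = q² + r² − 2·q·r·cos P = 2592, so p ≈ 50.912.
Law of cosines again: cos Q = (r² + p² − q²)/(2·r·p) ≈ -0.06996, so ∠Q ≈ 94.01°.

-0.07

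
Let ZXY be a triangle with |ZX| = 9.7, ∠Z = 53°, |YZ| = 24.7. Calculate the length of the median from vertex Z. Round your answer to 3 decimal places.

By the law of cosines, |XY|² = |YZ|² + |ZX|² − 2·|YZ|·|ZX|·cos Z = 415.8, so |XY| ≈ 20.391.
Median from Z: ½√(2·|YZ|² + 2·|ZX|² − |XY|²) ≈ 15.752.

15.752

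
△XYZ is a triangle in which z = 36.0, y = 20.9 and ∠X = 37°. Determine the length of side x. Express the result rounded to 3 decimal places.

By the law of cosines, x² = y² + z² − 2·y·z·cos X = 531.02, so x ≈ 23.044.

23.044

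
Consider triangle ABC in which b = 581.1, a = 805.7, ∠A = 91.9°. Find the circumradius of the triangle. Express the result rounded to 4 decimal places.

R ≈ 403.0716

Law of sines: sin B = b·sin A/a ≈ 0.72084.
Since a ≥ b, only the acute value applies: ∠B ≈ 46.12°.
Then ∠C = 180° − ∠A − ∠B ≈ 41.98°.
Law of sines gives c = a·sin C/sin A ≈ 539.17.
Circumradius = a/(2 sin A) ≈ 403.07.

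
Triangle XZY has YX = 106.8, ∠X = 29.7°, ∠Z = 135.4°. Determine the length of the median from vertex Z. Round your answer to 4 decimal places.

The third angle is ∠Y = 180° − ∠X − ∠Z = 14.90°.
Law of sines: ZY = YX·sin X/sin Z ≈ 75.361.
Law of sines: XZ = YX·sin Y/sin Z ≈ 39.111.
Median from Z: ½√(2·XZ² + 2·ZY² − YX²) ≈ 27.439.

27.4392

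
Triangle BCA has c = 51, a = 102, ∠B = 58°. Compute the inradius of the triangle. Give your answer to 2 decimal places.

r ≈ 18.42

By the law of cosines, b² = c² + a² − 2·c·a·cos B = 7491.7, so b ≈ 86.555.
Area = ½·c·a·sin B ≈ 2205.8.
Semiperimeter s = (86.555+51+102)/2 = 119.78.
Inradius = area/s = 2205.8/119.78 ≈ 18.416.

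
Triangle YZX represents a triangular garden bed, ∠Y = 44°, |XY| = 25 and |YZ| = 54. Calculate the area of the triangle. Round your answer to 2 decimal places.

Area = ½·|XY|·|YZ|·sin Y ≈ 468.89.

area ≈ 468.89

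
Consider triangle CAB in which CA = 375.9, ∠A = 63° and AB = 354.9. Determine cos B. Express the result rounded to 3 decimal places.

By the law of cosines, BC² = CA² + AB² − 2·CA·AB·cos A = 1.4612e+05, so BC ≈ 382.26.
Law of cosines again: cos B = (AB² + BC² − CA²)/(2·AB·BC) ≈ 0.48199, so ∠B ≈ 61.18°.

cos B ≈ 0.482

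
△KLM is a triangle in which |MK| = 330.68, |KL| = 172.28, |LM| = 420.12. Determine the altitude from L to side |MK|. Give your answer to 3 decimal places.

162.697

Semiperimeter s = (420.12 + 330.68 + 172.28)/2 = 461.54.
Heron's formula: area = √(461.54·41.42·130.86·289.26) ≈ 26900.
The altitude from L has length 2·area/|MK| ≈ 162.7.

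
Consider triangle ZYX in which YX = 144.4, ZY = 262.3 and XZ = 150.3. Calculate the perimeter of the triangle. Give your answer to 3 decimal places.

Perimeter = 144.4 + 150.3 + 262.3 = 557.

557.000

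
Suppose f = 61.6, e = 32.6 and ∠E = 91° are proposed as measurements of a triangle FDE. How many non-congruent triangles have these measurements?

f·sin E = 61.6·sin(91°) ≈ 61.59.
Since ∠E is not acute, a triangle exists only if e > f; here e ≤ f, so there is no triangle.

0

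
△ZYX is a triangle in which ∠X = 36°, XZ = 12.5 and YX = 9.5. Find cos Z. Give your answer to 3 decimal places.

By the law of cosines, ZY² = YX² + XZ² − 2·YX·XZ·cos X = 54.358, so ZY ≈ 7.3728.
Law of cosines again: cos Z = (XZ² + ZY² − YX²)/(2·XZ·ZY) ≈ 0.65298, so ∠Z ≈ 49.23°.

0.653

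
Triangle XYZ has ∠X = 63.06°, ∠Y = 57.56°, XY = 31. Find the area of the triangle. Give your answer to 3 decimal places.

The third angle is ∠Z = 180° − ∠X − ∠Y = 59.38°.
Law of sines: YZ = XY·sin X/sin Z ≈ 32.114.
Law of sines: ZX = XY·sin Y/sin Z ≈ 30.402.
Area = ½·XY·YZ·sin Y ≈ 420.09.

area ≈ 420.089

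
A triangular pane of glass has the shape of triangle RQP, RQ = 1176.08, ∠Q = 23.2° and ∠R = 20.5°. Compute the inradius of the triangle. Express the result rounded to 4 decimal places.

The third angle is ∠P = 180° − ∠R − ∠Q = 136.30°.
Law of sines: QP = RQ·sin R/sin P ≈ 596.15.
Law of sines: PR = RQ·sin Q/sin P ≈ 670.6.
Area = ½·RQ·QP·sin Q ≈ 1.381e+05.
Semiperimeter s = (596.15+670.6+1176.1)/2 = 1221.4.
Inradius = area/s = 1.381e+05/1221.4 ≈ 113.07.

r ≈ 113.0662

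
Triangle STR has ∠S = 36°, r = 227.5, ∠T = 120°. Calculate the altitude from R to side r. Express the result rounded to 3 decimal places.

The third angle is ∠R = 180° − ∠S − ∠T = 24.00°.
Law of sines: s = r·sin S/sin R ≈ 328.77.
Law of sines: t = r·sin T/sin R ≈ 484.39.
Area = ½·r·s·sin T ≈ 32387.
The altitude from R has length 2·area/r ≈ 284.72.

h_R ≈ 284.720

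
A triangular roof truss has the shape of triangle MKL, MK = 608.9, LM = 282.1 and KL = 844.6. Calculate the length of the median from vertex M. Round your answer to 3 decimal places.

m_M ≈ 216.408

Median from M: ½√(2·LM² + 2·MK² − KL²) ≈ 216.41.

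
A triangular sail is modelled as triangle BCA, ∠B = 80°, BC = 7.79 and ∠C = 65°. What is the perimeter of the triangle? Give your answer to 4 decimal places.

perimeter ≈ 33.4741

The third angle is ∠A = 180° − ∠B − ∠C = 35.00°.
Law of sines: CA = BC·sin B/sin A ≈ 13.375.
Law of sines: AB = BC·sin C/sin A ≈ 12.309.
Semiperimeter s = (13.375+12.309+7.79)/2 = 16.737.
Perimeter = 13.375 + 12.309 + 7.79 = 33.474.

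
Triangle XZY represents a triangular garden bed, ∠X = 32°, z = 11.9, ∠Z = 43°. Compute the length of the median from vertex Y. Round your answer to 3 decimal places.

6.522

The third angle is ∠Y = 180° − ∠X − ∠Z = 105.00°.
Law of sines: x = z·sin X/sin Z ≈ 9.2464.
Law of sines: y = z·sin Y/sin Z ≈ 16.854.
Median from Y: ½√(2·x² + 2·z² − y²) ≈ 6.5221.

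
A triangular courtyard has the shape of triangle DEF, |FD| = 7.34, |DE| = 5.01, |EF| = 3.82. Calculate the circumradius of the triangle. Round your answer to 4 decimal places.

R ≈ 3.9513

By the law of cosines, cos D = (|FD|² + |DE|² − |EF|²) / (2·|FD|·|DE|) ≈ 0.87541, so ∠D ≈ 28.91°.
Circumradius = |EF|/(2 sin D) ≈ 3.9513.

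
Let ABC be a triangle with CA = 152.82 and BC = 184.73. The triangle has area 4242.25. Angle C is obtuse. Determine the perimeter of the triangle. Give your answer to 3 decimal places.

From area = ½·BC·CA·sin C, we get sin C = 2·area/(BC·CA) ≈ 0.30054.
Taking the obtuse solution, ∠C ≈ 162.51°.
Law of cosines then gives AB ≈ 333.66.
Perimeter = 184.73 + 152.82 + 333.66 = 671.21.

perimeter ≈ 671.211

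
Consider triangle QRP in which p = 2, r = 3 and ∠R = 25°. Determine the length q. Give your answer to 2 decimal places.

4.69

Law of sines: sin P = p·sin R/r ≈ 0.28175.
Since r ≥ p, only the acute value applies: ∠P ≈ 16.36°.
Then ∠Q = 180° − ∠R − ∠P ≈ 138.64°.
Law of sines gives q = r·sin Q/sin R ≈ 4.6911.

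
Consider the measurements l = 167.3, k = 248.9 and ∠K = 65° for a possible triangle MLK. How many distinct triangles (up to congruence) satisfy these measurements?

l·sin K = 167.3·sin(65°) ≈ 151.6.
Since k ≥ l, exactly one triangle exists.

1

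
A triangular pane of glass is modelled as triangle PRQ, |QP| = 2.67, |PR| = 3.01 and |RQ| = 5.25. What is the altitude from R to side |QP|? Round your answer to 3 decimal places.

Semiperimeter s = (5.25 + 2.67 + 3.01)/2 = 5.465.
Heron's formula: area = √(5.465·0.215·2.795·2.455) ≈ 2.8394.
The altitude from R has length 2·area/|QP| ≈ 2.1269.

h_R ≈ 2.127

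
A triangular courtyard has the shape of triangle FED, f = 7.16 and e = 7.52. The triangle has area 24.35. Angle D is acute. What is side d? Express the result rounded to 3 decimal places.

From area = ½·f·e·sin D, we get sin D = 2·area/(f·e) ≈ 0.90448.
Taking the acute solution, ∠D ≈ 64.75°.
Law of cosines then gives d ≈ 7.8667.

7.867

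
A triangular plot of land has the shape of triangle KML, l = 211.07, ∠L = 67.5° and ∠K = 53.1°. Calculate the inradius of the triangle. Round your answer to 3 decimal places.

The third angle is ∠M = 180° − ∠L − ∠K = 59.40°.
Law of sines: k = l·sin K/sin L ≈ 182.7.
Law of sines: m = l·sin M/sin L ≈ 196.65.
Area = ½·l·k·sin M ≈ 16596.
Semiperimeter s = (182.7+196.65+211.07)/2 = 295.21.
Inradius = area/s = 16596/295.21 ≈ 56.218.

r ≈ 56.218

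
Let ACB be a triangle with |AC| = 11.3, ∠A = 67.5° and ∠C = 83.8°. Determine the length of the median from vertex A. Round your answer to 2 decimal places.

The third angle is ∠B = 180° − ∠A − ∠C = 28.70°.
Law of sines: |CB| = |AC|·sin A/sin B ≈ 21.74.
Law of sines: |BA| = |AC|·sin C/sin B ≈ 23.393.
Median from A: ½√(2·|BA|² + 2·|AC|² − |CB|²) ≈ 14.809.

14.81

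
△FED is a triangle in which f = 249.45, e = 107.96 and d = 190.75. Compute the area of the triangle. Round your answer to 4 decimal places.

area ≈ 9666.7955

Semiperimeter s = (249.45 + 107.96 + 190.75)/2 = 274.08.
Heron's formula: area = √(274.08·24.63·166.12·83.33) ≈ 9666.8.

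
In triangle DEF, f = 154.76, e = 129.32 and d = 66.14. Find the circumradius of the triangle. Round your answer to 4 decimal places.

78.4788

By the law of cosines, cos D = (e² + f² − d²) / (2·e·f) ≈ 0.90688, so ∠D ≈ 24.92°.
Circumradius = d/(2 sin D) ≈ 78.479.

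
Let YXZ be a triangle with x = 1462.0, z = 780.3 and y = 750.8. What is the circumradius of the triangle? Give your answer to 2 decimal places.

R ≈ 1288.47

By the law of cosines, cos Y = (x² + z² − y²) / (2·x·z) ≈ 0.95662, so ∠Y ≈ 16.94°.
Circumradius = y/(2 sin Y) ≈ 1288.5.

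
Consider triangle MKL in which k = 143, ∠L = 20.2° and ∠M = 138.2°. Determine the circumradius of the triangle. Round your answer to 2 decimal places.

R ≈ 194.23

The third angle is ∠K = 180° − ∠L − ∠M = 21.60°.
Law of sines: m = k·sin M/sin K ≈ 258.92.
Law of sines: l = k·sin L/sin K ≈ 134.13.
Circumradius = k/(2 sin K) ≈ 194.23.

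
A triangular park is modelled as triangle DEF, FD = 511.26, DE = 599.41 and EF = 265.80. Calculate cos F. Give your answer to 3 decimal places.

By the law of cosines, cos F = (EF² + FD² − DE²) / (2·EF·FD) ≈ -0.10028, so ∠F ≈ 95.76°.

cos F ≈ -0.100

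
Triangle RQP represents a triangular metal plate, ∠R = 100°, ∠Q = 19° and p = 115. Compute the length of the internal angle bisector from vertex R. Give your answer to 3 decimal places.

The third angle is ∠P = 180° − ∠R − ∠Q = 61.00°.
Law of sines: r = p·sin R/sin P ≈ 129.49.
Law of sines: q = p·sin Q/sin P ≈ 42.808.
The bisector from R has length 2·q·p·cos(∠R/2)/(q+p) ≈ 40.104.

t_R ≈ 40.104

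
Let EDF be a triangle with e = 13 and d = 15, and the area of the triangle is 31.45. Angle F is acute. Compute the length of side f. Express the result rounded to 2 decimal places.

From area = ½·e·d·sin F, we get sin F = 2·area/(e·d) ≈ 0.32256.
Taking the acute solution, ∠F ≈ 0.328 rad.
Law of cosines then gives f ≈ 4.9846.

4.98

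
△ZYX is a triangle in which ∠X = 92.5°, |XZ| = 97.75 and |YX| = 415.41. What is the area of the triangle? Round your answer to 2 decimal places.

20283.84

Area = ½·|YX|·|XZ|·sin X ≈ 20284.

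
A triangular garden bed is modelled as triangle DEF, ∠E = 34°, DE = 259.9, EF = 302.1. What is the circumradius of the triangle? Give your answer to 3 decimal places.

R ≈ 151.286

By the law of cosines, FD² = DE² + EF² − 2·DE·EF·cos E = 28627, so FD ≈ 169.2.
Area = ½·DE·EF·sin E ≈ 21953.
Circumradius = FD/(2 sin E) ≈ 151.29.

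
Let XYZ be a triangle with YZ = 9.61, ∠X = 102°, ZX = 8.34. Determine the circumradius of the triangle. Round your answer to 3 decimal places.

4.912

Law of sines: sin Y = ZX·sin X/YZ ≈ 0.84888.
Since YZ ≥ ZX, only the acute value applies: ∠Y ≈ 58.09°.
Then ∠Z = 180° − ∠X − ∠Y ≈ 19.91°.
Law of sines gives XY = YZ·sin Z/sin X ≈ 3.3457.
Circumradius = YZ/(2 sin X) ≈ 4.9123.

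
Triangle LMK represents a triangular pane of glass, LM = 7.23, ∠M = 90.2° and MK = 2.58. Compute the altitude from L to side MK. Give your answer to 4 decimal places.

7.2300

By the law of cosines, KL² = LM² + MK² − 2·LM·MK·cos M = 59.06, so KL ≈ 7.685.
Area = ½·LM·MK·sin M ≈ 9.3266.
The altitude from L has length 2·area/MK ≈ 7.23.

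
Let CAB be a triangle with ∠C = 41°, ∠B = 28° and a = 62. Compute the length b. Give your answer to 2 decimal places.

31.18

The third angle is ∠A = 180° − ∠B − ∠C = 111.00°.
Law of sines: b = a·sin B/sin A ≈ 31.178.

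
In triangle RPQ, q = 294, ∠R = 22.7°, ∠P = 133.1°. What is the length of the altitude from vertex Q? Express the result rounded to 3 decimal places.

h_Q ≈ 202.091

The third angle is ∠Q = 180° − ∠R − ∠P = 24.20°.
Law of sines: r = q·sin R/sin Q ≈ 276.77.
Law of sines: p = q·sin P/sin Q ≈ 523.68.
Area = ½·q·r·sin P ≈ 29707.
The altitude from Q has length 2·area/q ≈ 202.09.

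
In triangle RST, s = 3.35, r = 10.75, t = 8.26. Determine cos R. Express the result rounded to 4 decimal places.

By the law of cosines, cos R = (s² + t² − r²) / (2·s·t) ≈ -0.65253, so ∠R ≈ 130.73°.

-0.6525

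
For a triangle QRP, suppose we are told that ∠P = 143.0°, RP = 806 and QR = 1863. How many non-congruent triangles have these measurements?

RP·sin P = 806·sin(143.0°) ≈ 485.1.
Since ∠P is not acute, a triangle exists only if QR > RP; here QR > RP, so there is exactly one triangle.

1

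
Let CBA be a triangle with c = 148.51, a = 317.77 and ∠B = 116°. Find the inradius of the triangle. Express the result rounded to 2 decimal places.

48.66

By the law of cosines, b² = a² + c² − 2·a·c·cos B = 1.6441e+05, so b ≈ 405.47.
Area = ½·a·c·sin B ≈ 21208.
Semiperimeter s = (148.51+405.47+317.77)/2 = 435.88.
Inradius = area/s = 21208/435.88 ≈ 48.656.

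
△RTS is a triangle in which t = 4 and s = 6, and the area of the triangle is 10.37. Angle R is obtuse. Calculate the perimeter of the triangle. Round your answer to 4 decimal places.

From area = ½·t·s·sin R, we get sin R = 2·area/(t·s) ≈ 0.86417.
Taking the obtuse solution, ∠R ≈ 120.21°.
Law of cosines then gives r ≈ 8.7266.
Perimeter = 8.7266 + 4 + 6 = 18.727.

18.7266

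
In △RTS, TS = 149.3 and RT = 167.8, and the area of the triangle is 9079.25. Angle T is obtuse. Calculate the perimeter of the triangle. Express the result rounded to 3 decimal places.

From area = ½·RT·TS·sin T, we get sin T = 2·area/(RT·TS) ≈ 0.72482.
Taking the obtuse solution, ∠T ≈ 133.55°.
Law of cosines then gives SR ≈ 291.49.
Perimeter = 149.3 + 291.49 + 167.8 = 608.59.

perimeter ≈ 608.591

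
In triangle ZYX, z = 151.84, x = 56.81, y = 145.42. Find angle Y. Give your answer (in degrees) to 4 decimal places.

By the law of cosines, cos Y = (x² + z² − y²) / (2·x·z) ≈ 0.29769, so ∠Y ≈ 72.68°.

72.6810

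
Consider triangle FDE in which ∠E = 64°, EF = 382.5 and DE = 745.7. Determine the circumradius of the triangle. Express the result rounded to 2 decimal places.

374.13

By the law of cosines, FD² = DE² + EF² − 2·DE·EF·cos E = 4.523e+05, so FD ≈ 672.53.
Area = ½·DE·EF·sin E ≈ 1.2818e+05.
Circumradius = FD/(2 sin E) ≈ 374.13.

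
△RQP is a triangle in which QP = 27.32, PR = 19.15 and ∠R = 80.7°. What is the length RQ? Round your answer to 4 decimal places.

Law of sines: sin Q = PR·sin R/QP ≈ 0.69174.
Since QP ≥ PR, only the acute value applies: ∠Q ≈ 43.77°.
Then ∠P = 180° − ∠R − ∠Q ≈ 55.53°.
Law of sines gives RQ = QP·sin P/sin R ≈ 22.824.

22.8238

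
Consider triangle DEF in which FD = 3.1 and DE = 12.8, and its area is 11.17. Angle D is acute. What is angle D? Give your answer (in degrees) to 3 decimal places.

34.264

From area = ½·FD·DE·sin D, we get sin D = 2·area/(FD·DE) ≈ 0.56300.
Taking the acute solution, ∠D ≈ 34.26°.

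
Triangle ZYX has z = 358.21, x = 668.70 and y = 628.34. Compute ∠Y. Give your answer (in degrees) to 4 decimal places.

67.8451

By the law of cosines, cos Y = (x² + z² − y²) / (2·x·z) ≈ 0.37711, so ∠Y ≈ 67.85°.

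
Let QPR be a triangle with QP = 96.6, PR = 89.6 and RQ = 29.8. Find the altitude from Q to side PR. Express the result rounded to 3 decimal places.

Semiperimeter s = (89.6 + 29.8 + 96.6)/2 = 108.
Heron's formula: area = √(108·18.4·78.2·11.4) ≈ 1331.
The altitude from Q has length 2·area/PR ≈ 29.71.

h_Q ≈ 29.710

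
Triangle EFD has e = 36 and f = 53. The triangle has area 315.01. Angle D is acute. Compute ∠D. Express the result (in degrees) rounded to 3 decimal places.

19.281

From area = ½·e·f·sin D, we get sin D = 2·area/(e·f) ≈ 0.33020.
Taking the acute solution, ∠D ≈ 19.28°.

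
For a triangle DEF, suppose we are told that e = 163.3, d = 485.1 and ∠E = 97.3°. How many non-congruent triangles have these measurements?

0

d·sin E = 485.1·sin(97.3°) ≈ 481.2.
Since ∠E is not acute, a triangle exists only if e > d; here e ≤ d, so there is no triangle.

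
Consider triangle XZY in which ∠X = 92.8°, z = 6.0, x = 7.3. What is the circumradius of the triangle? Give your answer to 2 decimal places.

R ≈ 3.65

Law of sines: sin Z = z·sin X/x ≈ 0.82094.
Since x ≥ z, only the acute value applies: ∠Z ≈ 55.18°.
Then ∠Y = 180° − ∠X − ∠Z ≈ 32.02°.
Law of sines gives y = x·sin Y/sin X ≈ 3.8753.
Circumradius = x/(2 sin X) ≈ 3.6544.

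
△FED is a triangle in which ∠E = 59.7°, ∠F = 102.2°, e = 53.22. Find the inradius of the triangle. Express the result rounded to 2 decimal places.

The third angle is ∠D = 180° − ∠F − ∠E = 18.10°.
Law of sines: f = e·sin F/sin E ≈ 60.248.
Law of sines: d = e·sin D/sin E ≈ 19.15.
Area = ½·e·f·sin D ≈ 498.08.
Semiperimeter s = (60.248+53.22+19.15)/2 = 66.309.
Inradius = area/s = 498.08/66.309 ≈ 7.5114.

7.51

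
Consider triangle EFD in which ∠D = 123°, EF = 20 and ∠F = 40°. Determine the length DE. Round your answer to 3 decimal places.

15.329

The third angle is ∠E = 180° − ∠F − ∠D = 17.00°.
Law of sines: DE = EF·sin F/sin D ≈ 15.329.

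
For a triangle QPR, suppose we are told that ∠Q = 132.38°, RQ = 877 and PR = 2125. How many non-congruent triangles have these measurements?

RQ·sin Q = 877·sin(132.38°) ≈ 647.8.
Since ∠Q is not acute, a triangle exists only if PR > RQ; here PR > RQ, so there is exactly one triangle.

1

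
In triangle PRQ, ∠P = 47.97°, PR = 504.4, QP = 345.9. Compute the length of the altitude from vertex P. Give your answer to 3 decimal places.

By the law of cosines, RQ² = QP² + PR² − 2·QP·PR·cos P = 1.4044e+05, so RQ ≈ 374.76.
Area = ½·QP·PR·sin P ≈ 64798.
The altitude from P has length 2·area/RQ ≈ 345.82.

345.817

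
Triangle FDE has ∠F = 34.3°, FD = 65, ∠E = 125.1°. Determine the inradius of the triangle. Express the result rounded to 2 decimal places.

The third angle is ∠D = 180° − ∠E − ∠F = 20.60°.
Law of sines: DE = FD·sin F/sin E ≈ 44.771.
Law of sines: EF = FD·sin D/sin E ≈ 27.953.
Area = ½·FD·DE·sin D ≈ 511.95.
Semiperimeter s = (44.771+27.953+65)/2 = 68.862.
Inradius = area/s = 511.95/68.862 ≈ 7.4344.

7.43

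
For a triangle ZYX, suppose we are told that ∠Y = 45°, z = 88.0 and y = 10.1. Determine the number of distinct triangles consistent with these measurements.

0

z·sin Y = 88.0·sin(45°) ≈ 62.23.
Since y = 10.1 < 62.23 = z sin Y, no triangle exists.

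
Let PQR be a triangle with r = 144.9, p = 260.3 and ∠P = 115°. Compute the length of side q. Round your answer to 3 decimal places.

163.507

Law of sines: sin R = r·sin P/p ≈ 0.50451.
Since p ≥ r, only the acute value applies: ∠R ≈ 30.30°.
Then ∠Q = 180° − ∠P − ∠R ≈ 34.70°.
Law of sines gives q = p·sin Q/sin P ≈ 163.51.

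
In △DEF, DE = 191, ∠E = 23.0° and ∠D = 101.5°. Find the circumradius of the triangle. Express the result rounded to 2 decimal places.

The third angle is ∠F = 180° − ∠D − ∠E = 55.50°.
Law of sines: EF = DE·sin D/sin F ≈ 227.11.
Law of sines: FD = DE·sin E/sin F ≈ 90.556.
Circumradius = DE/(2 sin F) ≈ 115.88.

115.88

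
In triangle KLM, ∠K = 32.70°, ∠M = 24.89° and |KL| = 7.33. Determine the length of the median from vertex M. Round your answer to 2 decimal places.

The third angle is ∠L = 180° − ∠M − ∠K = 122.41°.
Law of sines: |LM| = |KL|·sin K/sin M ≈ 9.4088.
Law of sines: |MK| = |KL|·sin L/sin M ≈ 14.703.
Median from M: ½√(2·|LM|² + 2·|MK|² − |KL|²) ≈ 11.787.

m_M ≈ 11.79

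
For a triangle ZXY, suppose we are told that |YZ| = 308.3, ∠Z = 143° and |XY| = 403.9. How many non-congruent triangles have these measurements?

|YZ|·sin Z = 308.3·sin(143°) ≈ 185.5.
Since ∠Z is not acute, a triangle exists only if |XY| > |YZ|; here |XY| > |YZ|, so there is exactly one triangle.

1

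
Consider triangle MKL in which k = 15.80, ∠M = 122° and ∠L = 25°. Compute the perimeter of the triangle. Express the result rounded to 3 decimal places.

52.662

The third angle is ∠K = 180° − ∠L − ∠M = 33.00°.
Law of sines: m = k·sin M/sin K ≈ 24.602.
Law of sines: l = k·sin L/sin K ≈ 12.26.
Semiperimeter s = (24.602+15.8+12.26)/2 = 26.331.
Perimeter = 24.602 + 15.8 + 12.26 = 52.662.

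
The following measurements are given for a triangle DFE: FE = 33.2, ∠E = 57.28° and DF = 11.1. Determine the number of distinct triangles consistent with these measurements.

0

FE·sin E = 33.2·sin(57.28°) ≈ 27.93.
Since DF = 11.1 < 27.93 = FE sin E, no triangle exists.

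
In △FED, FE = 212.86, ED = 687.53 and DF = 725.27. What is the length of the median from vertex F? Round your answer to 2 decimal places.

409.25

Median from F: ½√(2·DF² + 2·FE² − ED²) ≈ 409.25.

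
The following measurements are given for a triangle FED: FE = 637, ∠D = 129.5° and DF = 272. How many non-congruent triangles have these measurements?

1

DF·sin D = 272·sin(129.5°) ≈ 209.9.
Since ∠D is not acute, a triangle exists only if FE > DF; here FE > DF, so there is exactly one triangle.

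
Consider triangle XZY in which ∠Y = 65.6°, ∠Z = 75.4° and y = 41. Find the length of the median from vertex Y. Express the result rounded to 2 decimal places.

30.50

The third angle is ∠X = 180° − ∠Z − ∠Y = 39.00°.
Law of sines: x = y·sin X/sin Y ≈ 28.333.
Law of sines: z = y·sin Z/sin Y ≈ 43.567.
Median from Y: ½√(2·x² + 2·z² − y²) ≈ 30.499.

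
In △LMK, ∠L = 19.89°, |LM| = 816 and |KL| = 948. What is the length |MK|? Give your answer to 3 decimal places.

By the law of cosines, |MK|² = |KL|² + |LM|² − 2·|KL|·|LM|·cos L = 1.0971e+05, so |MK| ≈ 331.23.

331.232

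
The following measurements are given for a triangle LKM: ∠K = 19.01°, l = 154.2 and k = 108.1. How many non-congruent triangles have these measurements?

l·sin K = 154.2·sin(19.01°) ≈ 50.23.
Since l sin K < k < l (50.23 < 108.1 < 154.2), two triangles exist.

2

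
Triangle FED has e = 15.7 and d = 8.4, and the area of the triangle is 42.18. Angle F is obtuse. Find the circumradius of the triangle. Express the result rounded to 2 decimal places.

From area = ½·e·d·sin F, we get sin F = 2·area/(e·d) ≈ 0.63967.
Taking the obtuse solution, ∠F ≈ 140.23°.
Law of cosines then gives f ≈ 22.799.
Circumradius = f/(2 sin F) ≈ 17.821.

17.82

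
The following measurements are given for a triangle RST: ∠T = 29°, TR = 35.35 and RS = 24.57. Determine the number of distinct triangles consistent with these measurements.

2

TR·sin T = 35.35·sin(29°) ≈ 17.14.
Since TR sin T < RS < TR (17.14 < 24.57 < 35.35), two triangles exist.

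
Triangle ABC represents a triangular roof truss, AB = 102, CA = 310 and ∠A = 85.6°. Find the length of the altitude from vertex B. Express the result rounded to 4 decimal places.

h_B ≈ 101.6994

By the law of cosines, BC² = CA² + AB² − 2·CA·AB·cos A = 1.0165e+05, so BC ≈ 318.83.
Area = ½·CA·AB·sin A ≈ 15763.
The altitude from B has length 2·area/CA ≈ 101.7.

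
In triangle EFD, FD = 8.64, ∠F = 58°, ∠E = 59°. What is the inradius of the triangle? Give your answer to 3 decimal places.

The third angle is ∠D = 180° − ∠E − ∠F = 63.00°.
Law of sines: DE = FD·sin F/sin E ≈ 8.5481.
Law of sines: EF = FD·sin D/sin E ≈ 8.9811.
Area = ½·FD·DE·sin D ≈ 32.903.
Semiperimeter s = (8.64+8.5481+8.9811)/2 = 13.085.
Inradius = area/s = 32.903/13.085 ≈ 2.5146.

2.515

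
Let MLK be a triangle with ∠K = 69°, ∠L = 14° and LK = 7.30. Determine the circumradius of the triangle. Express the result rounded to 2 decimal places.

The third angle is ∠M = 180° − ∠L − ∠K = 97.00°.
Law of sines: KM = LK·sin L/sin M ≈ 1.7793.
Law of sines: ML = LK·sin K/sin M ≈ 6.8663.
Circumradius = LK/(2 sin M) ≈ 3.6774.

R ≈ 3.68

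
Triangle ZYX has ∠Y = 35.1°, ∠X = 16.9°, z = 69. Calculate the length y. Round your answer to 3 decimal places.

50.349

The third angle is ∠Z = 180° − ∠Y − ∠X = 128.00°.
Law of sines: y = z·sin Y/sin Z ≈ 50.349.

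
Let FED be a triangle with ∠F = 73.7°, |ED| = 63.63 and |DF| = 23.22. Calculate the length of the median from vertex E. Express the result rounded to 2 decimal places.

Law of sines: sin E = |DF|·sin F/|ED| ≈ 0.35025.
Since |ED| ≥ |DF|, only the acute value applies: ∠E ≈ 20.50°.
Then ∠D = 180° − ∠F − ∠E ≈ 85.80°.
Law of sines gives |FE| = |ED|·sin D/sin F ≈ 66.116.
Median from E: ½√(2·|FE|² + 2·|ED|² − |DF|²) ≈ 63.838.

63.84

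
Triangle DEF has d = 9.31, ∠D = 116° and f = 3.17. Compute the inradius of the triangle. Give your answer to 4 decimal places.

1.0672

Law of sines: sin F = f·sin D/d ≈ 0.30603.
Since d ≥ f, only the acute value applies: ∠F ≈ 17.82°.
Then ∠E = 180° − ∠D − ∠F ≈ 46.18°.
Law of sines gives e = d·sin E/sin D ≈ 7.4737.
Area = ½·d·f·sin E ≈ 10.647.
Semiperimeter s = (9.31+7.4737+3.17)/2 = 9.9768.
Inradius = area/s = 10.647/9.9768 ≈ 1.0672.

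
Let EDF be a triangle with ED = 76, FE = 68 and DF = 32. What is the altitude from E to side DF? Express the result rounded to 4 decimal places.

h_E ≈ 67.9706

Semiperimeter s = (32 + 68 + 76)/2 = 88.
Heron's formula: area = √(88·56·20·12) ≈ 1087.5.
The altitude from E has length 2·area/DF ≈ 67.971.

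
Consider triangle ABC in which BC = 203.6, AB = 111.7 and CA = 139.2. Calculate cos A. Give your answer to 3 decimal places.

-0.309

By the law of cosines, cos A = (CA² + AB² − BC²) / (2·CA·AB) ≈ -0.30869, so ∠A ≈ 107.98°.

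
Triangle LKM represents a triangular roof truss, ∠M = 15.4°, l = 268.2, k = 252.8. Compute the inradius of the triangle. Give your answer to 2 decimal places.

By the law of cosines, m² = l² + k² − 2·l·k·cos M = 5105.9, so m ≈ 71.456.
Area = ½·l·k·sin M ≈ 9002.5.
Semiperimeter s = (268.2+252.8+71.456)/2 = 296.23.
Inradius = area/s = 9002.5/296.23 ≈ 30.39.

r ≈ 30.39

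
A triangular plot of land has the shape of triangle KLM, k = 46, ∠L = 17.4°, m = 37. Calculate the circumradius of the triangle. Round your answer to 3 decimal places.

By the law of cosines, l² = m² + k² − 2·m·k·cos L = 236.77, so l ≈ 15.387.
Area = ½·m·k·sin L ≈ 254.48.
Circumradius = l/(2 sin L) ≈ 25.728.

25.728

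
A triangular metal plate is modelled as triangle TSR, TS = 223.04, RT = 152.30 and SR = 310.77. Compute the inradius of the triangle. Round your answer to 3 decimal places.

46.417

Semiperimeter s = (310.77 + 152.3 + 223.04)/2 = 343.06.
Heron's formula: area = √(343.06·32.285·190.75·120.02) ≈ 15923.
Inradius = area/s = 15923/343.06 ≈ 46.417.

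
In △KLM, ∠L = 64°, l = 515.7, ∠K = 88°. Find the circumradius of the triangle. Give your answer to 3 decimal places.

The third angle is ∠M = 180° − ∠K − ∠L = 28.00°.
Law of sines: k = l·sin K/sin L ≈ 573.42.
Law of sines: m = l·sin M/sin L ≈ 269.37.
Circumradius = l/(2 sin L) ≈ 286.88.

R ≈ 286.884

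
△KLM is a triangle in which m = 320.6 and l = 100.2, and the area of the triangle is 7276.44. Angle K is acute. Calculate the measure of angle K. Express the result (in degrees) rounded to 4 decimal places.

From area = ½·l·m·sin K, we get sin K = 2·area/(l·m) ≈ 0.45302.
Taking the acute solution, ∠K ≈ 26.94°.

26.9376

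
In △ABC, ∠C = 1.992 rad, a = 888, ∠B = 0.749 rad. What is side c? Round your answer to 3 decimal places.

2078.105

The third angle is ∠A = π − ∠B − ∠C = 0.401 rad.
Law of sines: c = a·sin C/sin A ≈ 2078.1.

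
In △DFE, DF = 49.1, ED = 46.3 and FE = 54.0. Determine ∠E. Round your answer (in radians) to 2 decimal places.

1.01

By the law of cosines, cos E = (FE² + ED² − DF²) / (2·FE·ED) ≈ 0.52973, so ∠E ≈ 1.013 rad.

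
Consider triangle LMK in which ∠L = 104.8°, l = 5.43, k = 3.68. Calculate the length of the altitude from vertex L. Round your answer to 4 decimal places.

Law of sines: sin K = k·sin L/l ≈ 0.65523.
Since l ≥ k, only the acute value applies: ∠K ≈ 40.94°.
Then ∠M = 180° − ∠L − ∠K ≈ 34.26°.
Law of sines gives m = l·sin M/sin L ≈ 3.1619.
Area = ½·l·k·sin M ≈ 5.6249.
The altitude from L has length 2·area/l ≈ 2.0718.

2.0718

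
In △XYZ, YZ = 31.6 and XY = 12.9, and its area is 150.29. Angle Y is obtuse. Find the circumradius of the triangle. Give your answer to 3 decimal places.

From area = ½·XY·YZ·sin Y, we get sin Y = 2·area/(XY·YZ) ≈ 0.73737.
Taking the obtuse solution, ∠Y ≈ 132.49°.
Law of cosines then gives ZX ≈ 41.421.
Circumradius = ZX/(2 sin Y) ≈ 28.087.

R ≈ 28.087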